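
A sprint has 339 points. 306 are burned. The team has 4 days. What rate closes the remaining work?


Formula: Required rate = Remaining points / Days left
Remaining = 339 - 306 = 33 points
Required rate = 33 / 4 = 8.25 points/day

8.25 points/day


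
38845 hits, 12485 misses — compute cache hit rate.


Formula: hit rate = hits / (hits + misses) * 100
hit rate = 38845 / (38845 + 12485) * 100
hit rate = 38845 / 51330 * 100
hit rate = 75.68%

75.68%


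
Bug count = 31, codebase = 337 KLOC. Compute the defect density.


Defect density = defects / KLOC
Defect density = 31 / 337
Defect density = 0.092 defects/KLOC

0.092 defects/KLOC


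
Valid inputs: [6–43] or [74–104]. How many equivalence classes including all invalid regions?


Valid ranges: [6,43] and [74,104]
Class 1: x < 6 — invalid
Class 2: 6 ≤ x ≤ 43 — valid
Class 3: 43 < x < 74 — invalid (gap between ranges)
Class 4: 74 ≤ x ≤ 104 — valid
Class 5: x > 104 — invalid
Total equivalence classes: 5

5 equivalence classes


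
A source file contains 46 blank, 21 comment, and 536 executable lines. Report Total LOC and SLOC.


Total LOC = blank + comment + code
Total LOC = 46 + 21 + 536 = 603
SLOC (source only) = code = 536

Total LOC: 603, SLOC: 536


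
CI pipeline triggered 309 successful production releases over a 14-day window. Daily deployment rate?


Formula: deployments per day = releases / days
= 309 / 14
= 22.071 deploys/day
(equivalently, 154.5 deploys/week)

22.071 deploys/day


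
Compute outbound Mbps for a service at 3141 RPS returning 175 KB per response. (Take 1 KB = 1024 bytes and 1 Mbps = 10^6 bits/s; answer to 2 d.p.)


Formula: Mbps = payload_bytes * RPS * 8 / 1e6
Payload per request = 175 KB = 175 * 1024 = 179200 bytes
Total bytes/sec = 179200 * 3141 = 562867200
Total bits/sec = 562867200 * 8 = 4502937600
Mbps = 4502937600 / 1e6 = 4502.94

4502.94 Mbps


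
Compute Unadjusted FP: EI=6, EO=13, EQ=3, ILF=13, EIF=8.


UFP = EI*4 + EO*5 + EQ*4 + ILF*10 + EIF*7
UFP = 6*4 + 13*5 + 3*4 + 13*10 + 8*7
UFP = 24 + 65 + 12 + 130 + 56
UFP = 287

287


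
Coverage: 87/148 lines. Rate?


Coverage = covered / total * 100
Coverage = 87 / 148 * 100
Coverage = 58.78%

58.78%


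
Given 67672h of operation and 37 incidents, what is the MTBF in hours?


Formula: MTBF = Total operating time / Number of failures
MTBF = 67672 / 37
MTBF = 1828.97 hours

1828.97 hours


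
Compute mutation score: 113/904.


Mutation score = killed / total * 100
Mutation score = 113 / 904 * 100
Mutation score = 12.5%

12.5%


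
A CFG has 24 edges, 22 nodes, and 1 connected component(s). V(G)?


Formula: V(G) = E - N + 2P
V(G) = 24 - 22 + 2*1
V(G) = 2 + 2
V(G) = 4

4


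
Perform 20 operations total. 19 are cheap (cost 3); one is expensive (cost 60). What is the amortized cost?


Formula: Amortized cost = Total cost / Operations
Total cost = (19 * 3) + (1 * 60)
Total cost = 57 + 60 = 117
Amortized = 117 / 20 = 5.85

5.85


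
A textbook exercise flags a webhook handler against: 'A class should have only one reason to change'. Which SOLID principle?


This describes the Single Responsibility Principle (SRP)

Single Responsibility Principle (SRP)


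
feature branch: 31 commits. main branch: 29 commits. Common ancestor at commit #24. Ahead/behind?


Common ancestor: commit #24
feature commits after divergence: 31 - 24 = 7
main commits after divergence: 29 - 24 = 5
feature is 7 commits ahead of main
main is 5 commits ahead of feature

feature ahead: 7, main ahead: 5


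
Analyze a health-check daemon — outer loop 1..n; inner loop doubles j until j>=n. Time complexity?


Reasoning: linear outer times logarithmic inner
Complexity: O(n log n)

O(n log n)


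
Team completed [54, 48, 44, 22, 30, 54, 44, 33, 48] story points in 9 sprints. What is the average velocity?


Formula: Avg velocity = Total points / Number of sprints
Points: [54, 48, 44, 22, 30, 54, 44, 33, 48]
Sum = 54 + 48 + 44 + 22 + 30 + 54 + 44 + 33 + 48 = 377
Avg velocity = 377 / 9 = 41.89 points/sprint

41.89 points/sprint


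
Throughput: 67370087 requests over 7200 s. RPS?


Formula: throughput = requests / seconds
throughput = 67370087 / 7200
throughput = 9356.96 requests/second

9356.96 requests/second


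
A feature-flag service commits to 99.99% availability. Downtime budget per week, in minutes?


Formula: allowed downtime = period * (100 - SLA) / 100
Period (week) = 10080 minutes
Unavailability fraction = (100 - 99.99) / 100
Allowed downtime = 10080 * (100 - 99.99) / 100
Allowed downtime = 1.008 minutes

1.008 minutes


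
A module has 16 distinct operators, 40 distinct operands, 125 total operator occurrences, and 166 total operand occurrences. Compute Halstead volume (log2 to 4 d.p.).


Formula: V = N * log2(η), where N = N1 + N2 and η = η1 + η2
η = 16 + 40 = 56
N = 125 + 166 = 291
log2(56) ≈ 5.8074
V = 291 * 5.8074 = 1689.95

1689.95


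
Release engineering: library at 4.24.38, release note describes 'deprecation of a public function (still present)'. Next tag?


Current: 4.24.38
Change category: 'deprecation of a public function (still present)' → minor bump
SemVer rule: minor bump → increment MINOR, reset PATCH to 0 (MAJOR unchanged)
New: 4.25.0

4.25.0


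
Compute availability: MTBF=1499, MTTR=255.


Availability = MTBF / (MTBF + MTTR)
Availability = 1499 / (1499 + 255)
Availability = 1499 / 1754
Availability = 85.4618%

85.4618%


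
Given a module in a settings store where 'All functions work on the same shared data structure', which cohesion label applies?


Reasoning: Functions share data
Type: Communicational cohesion

Communicational cohesion


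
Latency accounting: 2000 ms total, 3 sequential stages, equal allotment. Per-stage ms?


Formula: per_stage = total_budget / stages
per_stage = 2000 / 3
per_stage = 666.67 ms

666.67 ms


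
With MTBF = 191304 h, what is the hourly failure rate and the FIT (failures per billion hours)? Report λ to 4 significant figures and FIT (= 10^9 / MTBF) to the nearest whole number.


Formula: λ = 1 / MTBF; FIT = λ × 1e9 = 1e9 / MTBF
λ = 1 / 191304 ≈ 5.227e-06 failures/hour
FIT = 1e9 / 191304 ≈ 5227 failures per 1e9 hours (nearest whole number)

λ = 5.227e-06 /h, FIT = 5227


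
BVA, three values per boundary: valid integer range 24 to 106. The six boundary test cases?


Range: [24, 106]
Boundaries: just below min, min, min+1, max-1, max, just above max
Values: [23, 24, 25, 105, 106, 107]

[23, 24, 25, 105, 106, 107]


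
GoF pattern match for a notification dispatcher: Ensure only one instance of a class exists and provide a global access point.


This matches the Singleton pattern

Singleton


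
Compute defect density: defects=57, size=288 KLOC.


Defect density = defects / KLOC
Defect density = 57 / 288
Defect density = 0.198 defects/KLOC

0.198 defects/KLOC


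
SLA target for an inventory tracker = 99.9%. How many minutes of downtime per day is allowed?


Formula: allowed downtime = period * (100 - SLA) / 100
Period (day) = 1440 minutes
Unavailability fraction = (100 - 99.9) / 100
Allowed downtime = 1440 * (100 - 99.9) / 100
Allowed downtime = 1.44 minutes

1.44 minutes


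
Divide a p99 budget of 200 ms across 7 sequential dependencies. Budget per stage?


Formula: per_stage = total_budget / stages
per_stage = 200 / 7
per_stage = 28.57 ms

28.57 ms


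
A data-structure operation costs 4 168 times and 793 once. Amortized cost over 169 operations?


Formula: Amortized cost = Total cost / Operations
Total cost = (168 * 4) + (1 * 793)
Total cost = 672 + 793 = 1465
Amortized = 1465 / 169 = 8.6686

8.6686


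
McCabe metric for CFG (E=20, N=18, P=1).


Formula: V(G) = E - N + 2P
V(G) = 20 - 18 + 2*1
V(G) = 2 + 2
V(G) = 4

4


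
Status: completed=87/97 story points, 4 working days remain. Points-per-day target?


Formula: Required rate = Remaining points / Days left
Remaining = 97 - 87 = 10 points
Required rate = 10 / 4 = 2.5 points/day

2.5 points/day


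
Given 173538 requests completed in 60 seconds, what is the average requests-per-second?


Formula: throughput = requests / seconds
throughput = 173538 / 60
throughput = 2892.3 requests/second

2892.3 requests/second


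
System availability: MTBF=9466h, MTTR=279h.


Availability = MTBF / (MTBF + MTTR)
Availability = 9466 / (9466 + 279)
Availability = 9466 / 9745
Availability = 97.137%

97.137%


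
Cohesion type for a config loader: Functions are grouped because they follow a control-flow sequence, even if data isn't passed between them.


Reasoning: Grouped by order of execution within a routine, not by data flow
Type: Procedural cohesion

Procedural cohesion


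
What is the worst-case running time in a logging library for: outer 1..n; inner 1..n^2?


Reasoning: n times n^2
Complexity: O(n^3)

O(n^3)


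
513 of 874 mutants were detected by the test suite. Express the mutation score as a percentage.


Mutation score = killed / total * 100
Mutation score = 513 / 874 * 100
Mutation score = 58.7%

58.7%


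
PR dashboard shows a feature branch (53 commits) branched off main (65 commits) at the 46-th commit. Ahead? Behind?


Common ancestor: commit #46
feature commits after divergence: 53 - 46 = 7
main commits after divergence: 65 - 46 = 19
feature is 7 commits ahead of main
main is 19 commits ahead of feature

feature ahead: 7, main ahead: 19


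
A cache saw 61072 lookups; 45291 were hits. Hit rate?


Formula: hit rate = hits / (hits + misses) * 100
hit rate = 45291 / (45291 + 15781) * 100
hit rate = 45291 / 61072 * 100
hit rate = 74.16%

74.16%


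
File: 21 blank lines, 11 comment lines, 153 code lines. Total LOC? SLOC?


Total LOC = blank + comment + code
Total LOC = 21 + 11 + 153 = 185
SLOC (source only) = code = 153

Total LOC: 185, SLOC: 153


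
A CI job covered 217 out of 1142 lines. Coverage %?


Coverage = covered / total * 100
Coverage = 217 / 1142 * 100
Coverage = 19.0%

19.0%


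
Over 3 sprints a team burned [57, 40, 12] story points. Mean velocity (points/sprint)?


Formula: Avg velocity = Total points / Number of sprints
Points: [57, 40, 12]
Sum = 57 + 40 + 12 = 109
Avg velocity = 109 / 3 = 36.33 points/sprint

36.33 points/sprint


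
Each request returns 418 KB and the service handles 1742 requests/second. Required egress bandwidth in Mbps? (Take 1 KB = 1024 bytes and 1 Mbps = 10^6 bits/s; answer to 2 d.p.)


Formula: Mbps = payload_bytes * RPS * 8 / 1e6
Payload per request = 418 KB = 418 * 1024 = 428032 bytes
Total bytes/sec = 428032 * 1742 = 745631744
Total bits/sec = 745631744 * 8 = 5965053952
Mbps = 5965053952 / 1e6 = 5965.05

5965.05 Mbps


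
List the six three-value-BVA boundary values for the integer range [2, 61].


Range: [2, 61]
Boundaries: just below min, min, min+1, max-1, max, just above max
Values: [1, 2, 3, 60, 61, 62]

[1, 2, 3, 60, 61, 62]


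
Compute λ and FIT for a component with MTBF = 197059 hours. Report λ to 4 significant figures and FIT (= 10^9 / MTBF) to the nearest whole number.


Formula: λ = 1 / MTBF; FIT = λ × 1e9 = 1e9 / MTBF
λ = 1 / 197059 ≈ 5.075e-06 failures/hour
FIT = 1e9 / 197059 ≈ 5075 failures per 1e9 hours (nearest whole number)

λ = 5.075e-06 /h, FIT = 5075


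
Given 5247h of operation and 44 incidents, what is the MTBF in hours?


Formula: MTBF = Total operating time / Number of failures
MTBF = 5247 / 44
MTBF = 119.25 hours

119.25 hours


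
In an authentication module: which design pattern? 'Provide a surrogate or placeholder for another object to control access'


This matches the Proxy pattern

Proxy


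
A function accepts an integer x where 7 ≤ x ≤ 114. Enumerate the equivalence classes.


Valid range: [7, 114]
Class 1: x < 7 — invalid
Class 2: 7 ≤ x ≤ 114 — valid
Class 3: x > 114 — invalid
Total equivalence classes: 3

3 equivalence classes


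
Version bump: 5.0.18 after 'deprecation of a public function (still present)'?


Current: 5.0.18
Change category: 'deprecation of a public function (still present)' → minor bump
SemVer rule: minor bump → increment MINOR, reset PATCH to 0 (MAJOR unchanged)
New: 5.1.0

5.1.0


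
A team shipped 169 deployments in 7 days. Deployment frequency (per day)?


Formula: deployments per day = releases / days
= 169 / 7
= 24.143 deploys/day
(equivalently, 169.0 deploys/week)

24.143 deploys/day


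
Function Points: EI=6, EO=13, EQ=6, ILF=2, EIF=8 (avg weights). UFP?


UFP = EI*4 + EO*5 + EQ*4 + ILF*10 + EIF*7
UFP = 6*4 + 13*5 + 6*4 + 2*10 + 8*7
UFP = 24 + 65 + 24 + 20 + 56
UFP = 189

189


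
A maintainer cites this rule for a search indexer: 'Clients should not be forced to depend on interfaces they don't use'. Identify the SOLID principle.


This describes the Interface Segregation Principle (ISP)

Interface Segregation Principle (ISP)


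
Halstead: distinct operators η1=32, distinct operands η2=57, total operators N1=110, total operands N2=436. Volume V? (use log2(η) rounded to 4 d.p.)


Formula: V = N * log2(η), where N = N1 + N2 and η = η1 + η2
η = 32 + 57 = 89
N = 110 + 436 = 546
log2(89) ≈ 6.4757
V = 546 * 6.4757 = 3535.73

3535.73


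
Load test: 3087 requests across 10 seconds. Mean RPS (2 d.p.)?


Formula: throughput = requests / seconds
throughput = 3087 / 10
throughput = 308.7 requests/second

308.7 requests/second


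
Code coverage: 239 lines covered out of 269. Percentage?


Coverage = covered / total * 100
Coverage = 239 / 269 * 100
Coverage = 88.85%

88.85%


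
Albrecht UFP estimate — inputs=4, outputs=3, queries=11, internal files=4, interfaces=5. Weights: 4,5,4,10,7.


UFP = EI*4 + EO*5 + EQ*4 + ILF*10 + EIF*7
UFP = 4*4 + 3*5 + 11*4 + 4*10 + 5*7
UFP = 16 + 15 + 44 + 40 + 35
UFP = 150

150


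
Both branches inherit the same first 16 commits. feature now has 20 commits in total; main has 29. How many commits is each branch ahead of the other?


Common ancestor: commit #16
feature commits after divergence: 20 - 16 = 4
main commits after divergence: 29 - 16 = 13
feature is 4 commits ahead of main
main is 13 commits ahead of feature

feature ahead: 4, main ahead: 13


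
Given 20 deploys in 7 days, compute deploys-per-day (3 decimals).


Formula: deployments per day = releases / days
= 20 / 7
= 2.857 deploys/day
(equivalently, 20.0 deploys/week)

2.857 deploys/day


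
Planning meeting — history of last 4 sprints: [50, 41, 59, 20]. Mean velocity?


Formula: Avg velocity = Total points / Number of sprints
Points: [50, 41, 59, 20]
Sum = 50 + 41 + 59 + 20 = 170
Avg velocity = 170 / 4 = 42.5 points/sprint

42.5 points/sprint


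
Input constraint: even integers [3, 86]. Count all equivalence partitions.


Constraint: even integers in [3, 86]
Class 1: x < 3 — out-of-range invalid
Class 2: x in [3,86] but odd — wrong type invalid
Class 3: x in [3,86] and even — valid
Class 4: x > 86 — out-of-range invalid
Total equivalence classes: 4

4 equivalence classes


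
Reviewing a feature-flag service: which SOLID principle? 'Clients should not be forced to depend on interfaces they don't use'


This describes the Interface Segregation Principle (ISP)

Interface Segregation Principle (ISP)


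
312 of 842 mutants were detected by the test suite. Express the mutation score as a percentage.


Mutation score = killed / total * 100
Mutation score = 312 / 842 * 100
Mutation score = 37.05%

37.05%


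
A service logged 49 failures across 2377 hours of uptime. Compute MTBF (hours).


Formula: MTBF = Total operating time / Number of failures
MTBF = 2377 / 49
MTBF = 48.51 hours

48.51 hours


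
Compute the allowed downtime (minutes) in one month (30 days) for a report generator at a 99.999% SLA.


Formula: allowed downtime = period * (100 - SLA) / 100
Period (month (30 days)) = 43200 minutes
Unavailability fraction = (100 - 99.999) / 100
Allowed downtime = 43200 * (100 - 99.999) / 100
Allowed downtime = 0.432 minutes

0.432 minutes


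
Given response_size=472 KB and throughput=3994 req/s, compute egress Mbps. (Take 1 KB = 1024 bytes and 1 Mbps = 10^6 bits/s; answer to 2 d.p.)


Formula: Mbps = payload_bytes * RPS * 8 / 1e6
Payload per request = 472 KB = 472 * 1024 = 483328 bytes
Total bytes/sec = 483328 * 3994 = 1930412032
Total bits/sec = 1930412032 * 8 = 15443296256
Mbps = 15443296256 / 1e6 = 15443.3

15443.3 Mbps


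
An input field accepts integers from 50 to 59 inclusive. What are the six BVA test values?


Range: [50, 59]
Boundaries: just below min, min, min+1, max-1, max, just above max
Values: [49, 50, 51, 58, 59, 60]

[49, 50, 51, 58, 59, 60]


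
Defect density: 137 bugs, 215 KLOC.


Defect density = defects / KLOC
Defect density = 137 / 215
Defect density = 0.637 defects/KLOC

0.637 defects/KLOC


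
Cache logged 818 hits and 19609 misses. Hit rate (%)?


Formula: hit rate = hits / (hits + misses) * 100
hit rate = 818 / (818 + 19609) * 100
hit rate = 818 / 20427 * 100
hit rate = 4.0%

4.0%


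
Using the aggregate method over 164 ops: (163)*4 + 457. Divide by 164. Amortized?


Formula: Amortized cost = Total cost / Operations
Total cost = (163 * 4) + (1 * 457)
Total cost = 652 + 457 = 1109
Amortized = 1109 / 164 = 6.7622

6.7622


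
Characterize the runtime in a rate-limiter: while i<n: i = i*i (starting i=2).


Reasoning: squaring drives double-exponential growth; iterations ~ log log n
Complexity: O(log log n)

O(log log n)


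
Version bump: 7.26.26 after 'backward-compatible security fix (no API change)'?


Current: 7.26.26
Change category: 'backward-compatible security fix (no API change)' → patch bump
SemVer rule: patch bump → increment PATCH (MAJOR and MINOR unchanged)
New: 7.26.27

7.26.27


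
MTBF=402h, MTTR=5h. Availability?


Availability = MTBF / (MTBF + MTTR)
Availability = 402 / (402 + 5)
Availability = 402 / 407
Availability = 98.7715%

98.7715%


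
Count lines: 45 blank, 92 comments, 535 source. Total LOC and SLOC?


Total LOC = blank + comment + code
Total LOC = 45 + 92 + 535 = 672
SLOC (source only) = code = 535

Total LOC: 672, SLOC: 535


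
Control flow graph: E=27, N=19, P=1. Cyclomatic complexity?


Formula: V(G) = E - N + 2P
V(G) = 27 - 19 + 2*1
V(G) = 8 + 2
V(G) = 10

10


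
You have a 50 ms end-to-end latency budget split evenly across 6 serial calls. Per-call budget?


Formula: per_stage = total_budget / stages
per_stage = 50 / 6
per_stage = 8.33 ms

8.33 ms


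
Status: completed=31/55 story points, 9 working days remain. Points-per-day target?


Formula: Required rate = Remaining points / Days left
Remaining = 55 - 31 = 24 points
Required rate = 24 / 9 = 2.67 points/day

2.67 points/day


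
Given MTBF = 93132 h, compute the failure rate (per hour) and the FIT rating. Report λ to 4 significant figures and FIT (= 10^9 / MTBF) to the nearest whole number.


Formula: λ = 1 / MTBF; FIT = λ × 1e9 = 1e9 / MTBF
λ = 1 / 93132 ≈ 1.074e-05 failures/hour
FIT = 1e9 / 93132 ≈ 10737 failures per 1e9 hours (nearest whole number)

λ = 1.074e-05 /h, FIT = 10737


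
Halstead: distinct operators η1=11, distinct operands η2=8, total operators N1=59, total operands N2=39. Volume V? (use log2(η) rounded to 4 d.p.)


Formula: V = N * log2(η), where N = N1 + N2 and η = η1 + η2
η = 11 + 8 = 19
N = 59 + 39 = 98
log2(19) ≈ 4.2479
V = 98 * 4.2479 = 416.29

416.29


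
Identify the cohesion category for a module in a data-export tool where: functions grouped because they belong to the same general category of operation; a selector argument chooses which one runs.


Reasoning: Grouped by category of activity, not by data or sequence
Type: Logical cohesion

Logical cohesion


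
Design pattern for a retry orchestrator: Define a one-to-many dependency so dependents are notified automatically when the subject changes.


This matches the Observer pattern

Observer


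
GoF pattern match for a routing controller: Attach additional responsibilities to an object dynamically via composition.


This matches the Decorator pattern

Decorator


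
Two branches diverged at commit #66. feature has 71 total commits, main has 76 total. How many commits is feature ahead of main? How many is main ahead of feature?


Common ancestor: commit #66
feature commits after divergence: 71 - 66 = 5
main commits after divergence: 76 - 66 = 10
feature is 5 commits ahead of main
main is 10 commits ahead of feature

feature ahead: 5, main ahead: 10


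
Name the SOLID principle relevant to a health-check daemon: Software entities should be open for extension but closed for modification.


This describes the Open/Closed Principle (OCP)

Open/Closed Principle (OCP)


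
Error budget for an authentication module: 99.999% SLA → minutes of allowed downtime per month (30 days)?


Formula: allowed downtime = period * (100 - SLA) / 100
Period (month (30 days)) = 43200 minutes
Unavailability fraction = (100 - 99.999) / 100
Allowed downtime = 43200 * (100 - 99.999) / 100
Allowed downtime = 0.432 minutes

0.432 minutes


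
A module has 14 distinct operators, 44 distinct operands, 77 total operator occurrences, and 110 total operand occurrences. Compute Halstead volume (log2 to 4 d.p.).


Formula: V = N * log2(η), where N = N1 + N2 and η = η1 + η2
η = 14 + 44 = 58
N = 77 + 110 = 187
log2(58) ≈ 5.8580
V = 187 * 5.8580 = 1095.45

1095.45


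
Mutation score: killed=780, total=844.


Mutation score = killed / total * 100
Mutation score = 780 / 844 * 100
Mutation score = 92.42%

92.42%


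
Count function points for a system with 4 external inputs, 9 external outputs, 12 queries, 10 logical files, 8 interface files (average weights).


UFP = EI*4 + EO*5 + EQ*4 + ILF*10 + EIF*7
UFP = 4*4 + 9*5 + 12*4 + 10*10 + 8*7
UFP = 16 + 45 + 48 + 100 + 56
UFP = 265

265


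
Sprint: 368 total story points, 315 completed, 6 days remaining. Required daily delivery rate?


Formula: Required rate = Remaining points / Days left
Remaining = 368 - 315 = 53 points
Required rate = 53 / 6 = 8.83 points/day

8.83 points/day


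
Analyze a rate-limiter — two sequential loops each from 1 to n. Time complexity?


Reasoning: sequential dominates: O(n) + O(n) = O(n)
Complexity: O(n)

O(n)


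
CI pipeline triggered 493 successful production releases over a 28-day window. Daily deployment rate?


Formula: deployments per day = releases / days
= 493 / 28
= 17.607 deploys/day
(equivalently, 123.25 deploys/week)

17.607 deploys/day


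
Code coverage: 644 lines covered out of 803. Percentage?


Coverage = covered / total * 100
Coverage = 644 / 803 * 100
Coverage = 80.2%

80.2%


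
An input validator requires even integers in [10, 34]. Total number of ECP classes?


Constraint: even integers in [10, 34]
Class 1: x < 10 — out-of-range invalid
Class 2: x in [10,34] but odd — wrong type invalid
Class 3: x in [10,34] and even — valid
Class 4: x > 34 — out-of-range invalid
Total equivalence classes: 4

4 equivalence classes


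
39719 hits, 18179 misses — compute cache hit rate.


Formula: hit rate = hits / (hits + misses) * 100
hit rate = 39719 / (39719 + 18179) * 100
hit rate = 39719 / 57898 * 100
hit rate = 68.6%

68.6%


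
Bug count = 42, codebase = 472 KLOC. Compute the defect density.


Defect density = defects / KLOC
Defect density = 42 / 472
Defect density = 0.089 defects/KLOC

0.089 defects/KLOC


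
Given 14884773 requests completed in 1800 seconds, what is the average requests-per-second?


Formula: throughput = requests / seconds
throughput = 14884773 / 1800
throughput = 8269.32 requests/second

8269.32 requests/second


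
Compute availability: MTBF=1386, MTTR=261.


Availability = MTBF / (MTBF + MTTR)
Availability = 1386 / (1386 + 261)
Availability = 1386 / 1647
Availability = 84.153%

84.153%


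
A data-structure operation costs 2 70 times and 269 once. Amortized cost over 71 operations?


Formula: Amortized cost = Total cost / Operations
Total cost = (70 * 2) + (1 * 269)
Total cost = 140 + 269 = 409
Amortized = 409 / 71 = 5.7606

5.7606


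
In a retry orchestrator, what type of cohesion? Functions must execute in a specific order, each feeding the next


Reasoning: Output of one is input to next
Type: Sequential cohesion

Sequential cohesion


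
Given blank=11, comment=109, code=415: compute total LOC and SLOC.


Total LOC = blank + comment + code
Total LOC = 11 + 109 + 415 = 535
SLOC (source only) = code = 415

Total LOC: 535, SLOC: 415


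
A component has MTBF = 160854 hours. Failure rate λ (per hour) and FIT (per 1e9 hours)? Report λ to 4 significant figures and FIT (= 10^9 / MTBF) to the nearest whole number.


Formula: λ = 1 / MTBF; FIT = λ × 1e9 = 1e9 / MTBF
λ = 1 / 160854 ≈ 6.217e-06 failures/hour
FIT = 1e9 / 160854 ≈ 6217 failures per 1e9 hours (nearest whole number)

λ = 6.217e-06 /h, FIT = 6217


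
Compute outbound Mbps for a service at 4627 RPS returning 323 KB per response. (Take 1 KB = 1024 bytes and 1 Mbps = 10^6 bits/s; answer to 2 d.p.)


Formula: Mbps = payload_bytes * RPS * 8 / 1e6
Payload per request = 323 KB = 323 * 1024 = 330752 bytes
Total bytes/sec = 330752 * 4627 = 1530389504
Total bits/sec = 1530389504 * 8 = 12243116032
Mbps = 12243116032 / 1e6 = 12243.12

12243.12 Mbps


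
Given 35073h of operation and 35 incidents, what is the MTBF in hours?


Formula: MTBF = Total operating time / Number of failures
MTBF = 35073 / 35
MTBF = 1002.09 hours

1002.09 hours


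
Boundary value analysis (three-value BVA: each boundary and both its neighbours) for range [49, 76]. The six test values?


Range: [49, 76]
Boundaries: just below min, min, min+1, max-1, max, just above max
Values: [48, 49, 50, 75, 76, 77]

[48, 49, 50, 75, 76, 77]


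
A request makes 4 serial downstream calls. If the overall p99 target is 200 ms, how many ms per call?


Formula: per_stage = total_budget / stages
per_stage = 200 / 4
per_stage = 50.0 ms

50.0 ms


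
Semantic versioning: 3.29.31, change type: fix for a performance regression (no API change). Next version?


Current: 3.29.31
Change category: 'fix for a performance regression (no API change)' → patch bump
SemVer rule: patch bump → increment PATCH (MAJOR and MINOR unchanged)
New: 3.29.32

3.29.32


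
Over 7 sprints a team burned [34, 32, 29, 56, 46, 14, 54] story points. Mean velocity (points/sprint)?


Formula: Avg velocity = Total points / Number of sprints
Points: [34, 32, 29, 56, 46, 14, 54]
Sum = 34 + 32 + 29 + 56 + 46 + 14 + 54 = 265
Avg velocity = 265 / 7 = 37.86 points/sprint

37.86 points/sprint


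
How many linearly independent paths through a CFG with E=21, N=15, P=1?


Formula: V(G) = E - N + 2P
V(G) = 21 - 15 + 2*1
V(G) = 6 + 2
V(G) = 8

8


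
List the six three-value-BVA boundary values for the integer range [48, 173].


Range: [48, 173]
Boundaries: just below min, min, min+1, max-1, max, just above max
Values: [47, 48, 49, 172, 173, 174]

[47, 48, 49, 172, 173, 174]


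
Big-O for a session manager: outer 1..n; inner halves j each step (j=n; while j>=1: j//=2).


Reasoning: n times log n
Complexity: O(n log n)

O(n log n)


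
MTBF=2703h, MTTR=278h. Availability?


Availability = MTBF / (MTBF + MTTR)
Availability = 2703 / (2703 + 278)
Availability = 2703 / 2981
Availability = 90.6743%

90.6743%


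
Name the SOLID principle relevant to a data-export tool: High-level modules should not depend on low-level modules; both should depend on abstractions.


This describes the Dependency Inversion Principle (DIP)

Dependency Inversion Principle (DIP)


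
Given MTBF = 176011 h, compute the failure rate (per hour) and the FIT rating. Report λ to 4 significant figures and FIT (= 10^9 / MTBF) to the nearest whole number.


Formula: λ = 1 / MTBF; FIT = λ × 1e9 = 1e9 / MTBF
λ = 1 / 176011 ≈ 5.681e-06 failures/hour
FIT = 1e9 / 176011 ≈ 5681 failures per 1e9 hours (nearest whole number)

λ = 5.681e-06 /h, FIT = 5681


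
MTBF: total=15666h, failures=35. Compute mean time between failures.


Formula: MTBF = Total operating time / Number of failures
MTBF = 15666 / 35
MTBF = 447.6 hours

447.6 hours


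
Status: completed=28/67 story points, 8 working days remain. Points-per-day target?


Formula: Required rate = Remaining points / Days left
Remaining = 67 - 28 = 39 points
Required rate = 39 / 8 = 4.88 points/day

4.88 points/day


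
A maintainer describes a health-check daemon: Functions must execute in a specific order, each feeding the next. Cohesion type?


Reasoning: Output of one is input to next
Type: Sequential cohesion

Sequential cohesion


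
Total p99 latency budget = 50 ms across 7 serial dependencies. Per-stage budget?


Formula: per_stage = total_budget / stages
per_stage = 50 / 7
per_stage = 7.14 ms

7.14 ms


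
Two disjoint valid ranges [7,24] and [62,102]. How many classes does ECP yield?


Valid ranges: [7,24] and [62,102]
Class 1: x < 7 — invalid
Class 2: 7 ≤ x ≤ 24 — valid
Class 3: 24 < x < 62 — invalid (gap between ranges)
Class 4: 62 ≤ x ≤ 102 — valid
Class 5: x > 102 — invalid
Total equivalence classes: 5

5 equivalence classes


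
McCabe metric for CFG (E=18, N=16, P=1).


Formula: V(G) = E - N + 2P
V(G) = 18 - 16 + 2*1
V(G) = 2 + 2
V(G) = 4

4


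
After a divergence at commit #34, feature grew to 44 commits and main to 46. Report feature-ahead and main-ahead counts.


Common ancestor: commit #34
feature commits after divergence: 44 - 34 = 10
main commits after divergence: 46 - 34 = 12
feature is 10 commits ahead of main
main is 12 commits ahead of feature

feature ahead: 10, main ahead: 12


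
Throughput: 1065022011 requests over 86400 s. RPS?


Formula: throughput = requests / seconds
throughput = 1065022011 / 86400
throughput = 12326.64 requests/second

12326.64 requests/second


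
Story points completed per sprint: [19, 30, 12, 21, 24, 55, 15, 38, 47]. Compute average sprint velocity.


Formula: Avg velocity = Total points / Number of sprints
Points: [19, 30, 12, 21, 24, 55, 15, 38, 47]
Sum = 19 + 30 + 12 + 21 + 24 + 55 + 15 + 38 + 47 = 261
Avg velocity = 261 / 9 = 29.0 points/sprint

29.0 points/sprint


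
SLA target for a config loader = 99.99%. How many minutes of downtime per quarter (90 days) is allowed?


Formula: allowed downtime = period * (100 - SLA) / 100
Period (quarter (90 days)) = 129600 minutes
Unavailability fraction = (100 - 99.99) / 100
Allowed downtime = 129600 * (100 - 99.99) / 100
Allowed downtime = 12.96 minutes

12.96 minutes


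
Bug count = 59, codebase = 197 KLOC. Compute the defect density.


Defect density = defects / KLOC
Defect density = 59 / 197
Defect density = 0.299 defects/KLOC

0.299 defects/KLOC


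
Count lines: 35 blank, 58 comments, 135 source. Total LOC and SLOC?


Total LOC = blank + comment + code
Total LOC = 35 + 58 + 135 = 228
SLOC (source only) = code = 135

Total LOC: 228, SLOC: 135


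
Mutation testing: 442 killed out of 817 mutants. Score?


Mutation score = killed / total * 100
Mutation score = 442 / 817 * 100
Mutation score = 54.1%

54.1%


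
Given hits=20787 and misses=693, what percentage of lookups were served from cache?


Formula: hit rate = hits / (hits + misses) * 100
hit rate = 20787 / (20787 + 693) * 100
hit rate = 20787 / 21480 * 100
hit rate = 96.77%

96.77%


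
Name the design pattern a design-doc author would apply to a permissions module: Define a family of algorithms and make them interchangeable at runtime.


This matches the Strategy pattern

Strategy


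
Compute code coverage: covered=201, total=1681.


Coverage = covered / total * 100
Coverage = 201 / 1681 * 100
Coverage = 11.96%

11.96%


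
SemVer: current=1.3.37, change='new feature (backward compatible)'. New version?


Current: 1.3.37
Change category: 'new feature (backward compatible)' → minor bump
SemVer rule: minor bump → increment MINOR, reset PATCH to 0 (MAJOR unchanged)
New: 1.4.0

1.4.0


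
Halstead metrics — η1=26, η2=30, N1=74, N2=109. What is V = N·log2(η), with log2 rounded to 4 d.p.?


Formula: V = N * log2(η), where N = N1 + N2 and η = η1 + η2
η = 26 + 30 = 56
N = 74 + 109 = 183
log2(56) ≈ 5.8074
V = 183 * 5.8074 = 1062.75

1062.75


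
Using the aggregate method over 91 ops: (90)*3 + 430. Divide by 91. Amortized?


Formula: Amortized cost = Total cost / Operations
Total cost = (90 * 3) + (1 * 430)
Total cost = 270 + 430 = 700
Amortized = 700 / 91 = 7.6923

7.6923


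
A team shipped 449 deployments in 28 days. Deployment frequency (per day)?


Formula: deployments per day = releases / days
= 449 / 28
= 16.036 deploys/day
(equivalently, 112.25 deploys/week)

16.036 deploys/day


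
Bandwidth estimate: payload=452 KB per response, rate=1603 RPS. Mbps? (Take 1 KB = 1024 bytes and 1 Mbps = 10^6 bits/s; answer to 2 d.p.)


Formula: Mbps = payload_bytes * RPS * 8 / 1e6
Payload per request = 452 KB = 452 * 1024 = 462848 bytes
Total bytes/sec = 462848 * 1603 = 741945344
Total bits/sec = 741945344 * 8 = 5935562752
Mbps = 5935562752 / 1e6 = 5935.56

5935.56 Mbps


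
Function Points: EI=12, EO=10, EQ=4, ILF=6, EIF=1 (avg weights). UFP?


UFP = EI*4 + EO*5 + EQ*4 + ILF*10 + EIF*7
UFP = 12*4 + 10*5 + 4*4 + 6*10 + 1*7
UFP = 48 + 50 + 16 + 60 + 7
UFP = 181

181


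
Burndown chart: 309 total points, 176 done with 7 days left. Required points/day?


Formula: Required rate = Remaining points / Days left
Remaining = 309 - 176 = 133 points
Required rate = 133 / 7 = 19.0 points/day

19.0 points/day


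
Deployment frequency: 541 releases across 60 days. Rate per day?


Formula: deployments per day = releases / days
= 541 / 60
= 9.017 deploys/day
(equivalently, 63.12 deploys/week)

9.017 deploys/day


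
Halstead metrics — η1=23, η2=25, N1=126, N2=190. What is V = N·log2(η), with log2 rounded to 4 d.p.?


Formula: V = N * log2(η), where N = N1 + N2 and η = η1 + η2
η = 23 + 25 = 48
N = 126 + 190 = 316
log2(48) ≈ 5.5850
V = 316 * 5.5850 = 1764.86

1764.86


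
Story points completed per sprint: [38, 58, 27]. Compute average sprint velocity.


Formula: Avg velocity = Total points / Number of sprints
Points: [38, 58, 27]
Sum = 38 + 58 + 27 = 123
Avg velocity = 123 / 3 = 41.0 points/sprint

41.0 points/sprint


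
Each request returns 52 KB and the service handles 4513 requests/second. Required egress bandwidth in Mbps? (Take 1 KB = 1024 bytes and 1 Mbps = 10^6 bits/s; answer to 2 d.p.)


Formula: Mbps = payload_bytes * RPS * 8 / 1e6
Payload per request = 52 KB = 52 * 1024 = 53248 bytes
Total bytes/sec = 53248 * 4513 = 240308224
Total bits/sec = 240308224 * 8 = 1922465792
Mbps = 1922465792 / 1e6 = 1922.47

1922.47 Mbps


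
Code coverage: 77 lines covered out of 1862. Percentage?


Coverage = covered / total * 100
Coverage = 77 / 1862 * 100
Coverage = 4.14%

4.14%


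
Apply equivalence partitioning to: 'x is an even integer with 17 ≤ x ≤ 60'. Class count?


Constraint: even integers in [17, 60]
Class 1: x < 17 — out-of-range invalid
Class 2: x in [17,60] but odd — wrong type invalid
Class 3: x in [17,60] and even — valid
Class 4: x > 60 — out-of-range invalid
Total equivalence classes: 4

4 equivalence classes


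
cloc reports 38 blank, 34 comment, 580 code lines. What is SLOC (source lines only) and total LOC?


Total LOC = blank + comment + code
Total LOC = 38 + 34 + 580 = 652
SLOC (source only) = code = 580

Total LOC: 652, SLOC: 580


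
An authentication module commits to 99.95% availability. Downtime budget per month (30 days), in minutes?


Formula: allowed downtime = period * (100 - SLA) / 100
Period (month (30 days)) = 43200 minutes
Unavailability fraction = (100 - 99.95) / 100
Allowed downtime = 43200 * (100 - 99.95) / 100
Allowed downtime = 21.6 minutes

21.6 minutes


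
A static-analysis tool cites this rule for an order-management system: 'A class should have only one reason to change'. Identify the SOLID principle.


This describes the Single Responsibility Principle (SRP)

Single Responsibility Principle (SRP)


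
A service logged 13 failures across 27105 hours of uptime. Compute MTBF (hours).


Formula: MTBF = Total operating time / Number of failures
MTBF = 27105 / 13
MTBF = 2085.0 hours

2085.0 hours


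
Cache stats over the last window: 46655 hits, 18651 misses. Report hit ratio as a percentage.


Formula: hit rate = hits / (hits + misses) * 100
hit rate = 46655 / (46655 + 18651) * 100
hit rate = 46655 / 65306 * 100
hit rate = 71.44%

71.44%


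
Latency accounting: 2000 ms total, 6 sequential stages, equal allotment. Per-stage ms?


Formula: per_stage = total_budget / stages
per_stage = 2000 / 6
per_stage = 333.33 ms

333.33 ms


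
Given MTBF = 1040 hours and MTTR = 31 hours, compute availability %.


Availability = MTBF / (MTBF + MTTR)
Availability = 1040 / (1040 + 31)
Availability = 1040 / 1071
Availability = 97.1055%

97.1055%


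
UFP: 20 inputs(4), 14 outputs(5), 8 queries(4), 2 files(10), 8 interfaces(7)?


UFP = EI*4 + EO*5 + EQ*4 + ILF*10 + EIF*7
UFP = 20*4 + 14*5 + 8*4 + 2*10 + 8*7
UFP = 80 + 70 + 32 + 20 + 56
UFP = 258

258


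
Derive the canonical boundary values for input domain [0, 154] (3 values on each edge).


Range: [0, 154]
Boundaries: just below min, min, min+1, max-1, max, just above max
Values: [-1, 0, 1, 153, 154, 155]

[-1, 0, 1, 153, 154, 155]


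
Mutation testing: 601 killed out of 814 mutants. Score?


Mutation score = killed / total * 100
Mutation score = 601 / 814 * 100
Mutation score = 73.83%

73.83%


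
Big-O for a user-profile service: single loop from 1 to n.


Reasoning: one pass through n items
Complexity: O(n)

O(n)


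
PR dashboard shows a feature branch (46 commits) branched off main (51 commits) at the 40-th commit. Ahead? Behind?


Common ancestor: commit #40
feature commits after divergence: 46 - 40 = 6
main commits after divergence: 51 - 40 = 11
feature is 6 commits ahead of main
main is 11 commits ahead of feature

feature ahead: 6, main ahead: 11


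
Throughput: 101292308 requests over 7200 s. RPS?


Formula: throughput = requests / seconds
throughput = 101292308 / 7200
throughput = 14068.38 requests/second

14068.38 requests/second


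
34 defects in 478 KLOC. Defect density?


Defect density = defects / KLOC
Defect density = 34 / 478
Defect density = 0.071 defects/KLOC

0.071 defects/KLOC


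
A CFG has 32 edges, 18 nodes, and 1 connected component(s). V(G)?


Formula: V(G) = E - N + 2P
V(G) = 32 - 18 + 2*1
V(G) = 14 + 2
V(G) = 16

16


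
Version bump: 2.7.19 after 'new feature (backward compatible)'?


Current: 2.7.19
Change category: 'new feature (backward compatible)' → minor bump
SemVer rule: minor bump → increment MINOR, reset PATCH to 0 (MAJOR unchanged)
New: 2.8.0

2.8.0


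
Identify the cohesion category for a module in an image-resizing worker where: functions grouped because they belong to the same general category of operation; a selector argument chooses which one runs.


Reasoning: Grouped by category of activity, not by data or sequence
Type: Logical cohesion

Logical cohesion


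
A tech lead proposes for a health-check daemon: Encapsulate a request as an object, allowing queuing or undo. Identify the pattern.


This matches the Command pattern

Command


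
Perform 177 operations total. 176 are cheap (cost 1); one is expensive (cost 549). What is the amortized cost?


Formula: Amortized cost = Total cost / Operations
Total cost = (176 * 1) + (1 * 549)
Total cost = 176 + 549 = 725
Amortized = 725 / 177 = 4.096

4.096
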